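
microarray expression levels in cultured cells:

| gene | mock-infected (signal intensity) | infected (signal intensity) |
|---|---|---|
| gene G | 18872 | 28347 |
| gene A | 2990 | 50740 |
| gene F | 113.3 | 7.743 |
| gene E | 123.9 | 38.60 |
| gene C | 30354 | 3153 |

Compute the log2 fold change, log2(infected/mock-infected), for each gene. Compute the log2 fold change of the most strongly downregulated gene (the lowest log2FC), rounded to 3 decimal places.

-3.871

log2(28347/18872) = 0.587  (gene G)
log2(50740/2990) = 4.085  (gene A)
log2(7.743/113.3) = -3.871  (gene F)
log2(38.60/123.9) = -1.683  (gene E)
log2(3153/30354) = -3.267  (gene C)
gene F is most strongly downregulated.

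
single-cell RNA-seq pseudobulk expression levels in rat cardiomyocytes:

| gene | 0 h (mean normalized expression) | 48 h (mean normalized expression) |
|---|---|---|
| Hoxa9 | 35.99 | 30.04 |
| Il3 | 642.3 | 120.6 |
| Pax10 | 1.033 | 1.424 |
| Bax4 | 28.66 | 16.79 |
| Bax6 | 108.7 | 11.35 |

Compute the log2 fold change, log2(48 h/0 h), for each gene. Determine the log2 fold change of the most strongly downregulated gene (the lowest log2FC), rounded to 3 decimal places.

log2(30.04/35.99) = -0.261  (Hoxa9)
log2(120.6/642.3) = -2.413  (Il3)
log2(1.424/1.033) = 0.463  (Pax10)
log2(16.79/28.66) = -0.771  (Bax4)
log2(11.35/108.7) = -3.260  (Bax6)
Bax6 is most strongly downregulated.

-3.260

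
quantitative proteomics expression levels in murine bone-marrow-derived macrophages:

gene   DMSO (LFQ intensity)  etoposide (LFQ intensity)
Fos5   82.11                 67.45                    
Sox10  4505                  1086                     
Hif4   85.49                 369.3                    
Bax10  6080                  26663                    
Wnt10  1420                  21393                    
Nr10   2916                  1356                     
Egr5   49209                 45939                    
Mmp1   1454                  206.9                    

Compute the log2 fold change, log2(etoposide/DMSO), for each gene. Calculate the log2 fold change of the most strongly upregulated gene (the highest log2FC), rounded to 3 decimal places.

log2(67.45/82.11) = -0.284  (Fos5)
log2(1086/4505) = -2.053  (Sox10)
log2(369.3/85.49) = 2.111  (Hif4)
log2(26663/6080) = 2.133  (Bax10)
log2(21393/1420) = 3.913  (Wnt10)
log2(1356/2916) = -1.105  (Nr10)
log2(45939/49209) = -0.099  (Egr5)
log2(206.9/1454) = -2.813  (Mmp1)
Wnt10 is most strongly upregulated.

3.913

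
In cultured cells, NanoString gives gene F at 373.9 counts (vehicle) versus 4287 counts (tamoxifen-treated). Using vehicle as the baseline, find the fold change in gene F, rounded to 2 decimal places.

Fold change = 4287 / 373.9 = 11.466
gene F is upregulated.

11.47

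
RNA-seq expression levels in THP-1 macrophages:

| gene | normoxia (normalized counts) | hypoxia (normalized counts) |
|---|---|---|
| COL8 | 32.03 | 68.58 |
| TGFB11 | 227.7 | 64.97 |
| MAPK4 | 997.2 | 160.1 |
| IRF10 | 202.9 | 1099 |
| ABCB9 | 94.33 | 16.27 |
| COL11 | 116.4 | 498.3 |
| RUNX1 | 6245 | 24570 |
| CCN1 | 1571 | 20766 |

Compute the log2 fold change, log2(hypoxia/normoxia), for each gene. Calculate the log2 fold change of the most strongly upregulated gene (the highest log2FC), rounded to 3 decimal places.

log2(68.58/32.03) = 1.098  (COL8)
log2(64.97/227.7) = -1.809  (TGFB11)
log2(160.1/997.2) = -2.639  (MAPK4)
log2(1099/202.9) = 2.437  (IRF10)
log2(16.27/94.33) = -2.536  (ABCB9)
log2(498.3/116.4) = 2.098  (COL11)
log2(24570/6245) = 1.976  (RUNX1)
log2(20766/1571) = 3.724  (CCN1)
CCN1 is most strongly upregulated.

3.724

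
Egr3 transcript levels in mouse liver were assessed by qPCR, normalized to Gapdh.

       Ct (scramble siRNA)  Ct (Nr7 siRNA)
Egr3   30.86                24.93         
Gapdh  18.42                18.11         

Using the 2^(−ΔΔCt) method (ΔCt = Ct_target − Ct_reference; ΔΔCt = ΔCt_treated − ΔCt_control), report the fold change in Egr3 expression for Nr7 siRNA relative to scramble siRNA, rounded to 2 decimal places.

ΔCt(scramble siRNA) = 30.860 − 18.420 = 12.440
ΔCt(Nr7 siRNA) = 24.930 − 18.110 = 6.820
ΔΔCt = 6.820 − 12.440 = -5.620
Fold change = 2^(−(-5.620)) = 2^5.620 = 49.180

49.18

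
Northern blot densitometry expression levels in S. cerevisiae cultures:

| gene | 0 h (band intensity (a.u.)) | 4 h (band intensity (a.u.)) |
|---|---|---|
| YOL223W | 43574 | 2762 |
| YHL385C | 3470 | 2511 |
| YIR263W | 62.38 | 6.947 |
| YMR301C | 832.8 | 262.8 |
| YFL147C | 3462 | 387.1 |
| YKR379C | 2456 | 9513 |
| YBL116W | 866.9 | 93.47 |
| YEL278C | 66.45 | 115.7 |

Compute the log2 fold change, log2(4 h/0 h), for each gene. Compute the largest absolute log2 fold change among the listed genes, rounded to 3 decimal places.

log2(2762/43574) = -3.980  (YOL223W)
log2(2511/3470) = -0.467  (YHL385C)
log2(6.947/62.38) = -3.167  (YIR263W)
log2(262.8/832.8) = -1.664  (YMR301C)
log2(387.1/3462) = -3.161  (YFL147C)
log2(9513/2456) = 1.954  (YKR379C)
log2(93.47/866.9) = -3.213  (YBL116W)
log2(115.7/66.45) = 0.800  (YEL278C)
The largest magnitude belongs to YOL223W.

3.980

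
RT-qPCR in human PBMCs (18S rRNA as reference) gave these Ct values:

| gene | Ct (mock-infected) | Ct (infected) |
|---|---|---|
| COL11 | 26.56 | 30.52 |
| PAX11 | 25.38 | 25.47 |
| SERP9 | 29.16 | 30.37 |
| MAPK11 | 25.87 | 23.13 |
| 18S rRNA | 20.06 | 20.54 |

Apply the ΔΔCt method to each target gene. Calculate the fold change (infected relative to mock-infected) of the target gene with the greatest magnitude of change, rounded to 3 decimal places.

COL11: ΔΔCt = (30.52−20.54) − (26.56−20.06) = 9.98 − 6.50 = 3.48; fold change = 2^-3.48 = 0.090
PAX11: ΔΔCt = (25.47−20.54) − (25.38−20.06) = 4.93 − 5.32 = -0.39; fold change = 2^0.39 = 1.310
SERP9: ΔΔCt = (30.37−20.54) − (29.16−20.06) = 9.83 − 9.10 = 0.73; fold change = 2^-0.73 = 0.603
MAPK11: ΔΔCt = (23.13−20.54) − (25.87−20.06) = 2.59 − 5.81 = -3.22; fold change = 2^3.22 = 9.318
COL11 has the largest |ΔΔCt| = 3.48.

0.090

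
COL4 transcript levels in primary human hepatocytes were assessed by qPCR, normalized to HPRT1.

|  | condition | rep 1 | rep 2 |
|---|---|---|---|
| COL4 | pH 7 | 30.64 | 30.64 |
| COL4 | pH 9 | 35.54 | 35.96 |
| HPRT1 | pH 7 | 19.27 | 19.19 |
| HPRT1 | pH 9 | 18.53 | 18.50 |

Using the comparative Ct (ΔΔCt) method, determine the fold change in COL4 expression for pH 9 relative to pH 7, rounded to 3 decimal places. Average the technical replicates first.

Mean Ct: COL4 pH 7 30.640; COL4 pH 9 35.750; HPRT1 pH 7 19.230; HPRT1 pH 9 18.515
ΔCt(pH 7) = 30.640 − 19.230 = 11.410
ΔCt(pH 9) = 35.750 − 18.515 = 17.235
ΔΔCt = 17.235 − 11.410 = 5.825
Fold change = 2^(−5.825) = 0.0176

0.018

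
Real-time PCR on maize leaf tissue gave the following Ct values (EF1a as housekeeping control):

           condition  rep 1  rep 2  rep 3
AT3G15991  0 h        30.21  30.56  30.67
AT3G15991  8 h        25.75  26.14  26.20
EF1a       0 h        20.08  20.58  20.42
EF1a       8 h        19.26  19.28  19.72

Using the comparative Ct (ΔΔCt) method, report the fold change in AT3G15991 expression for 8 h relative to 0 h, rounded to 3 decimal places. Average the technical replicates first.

Mean Ct: AT3G15991 0 h 30.480; AT3G15991 8 h 26.030; EF1a 0 h 20.360; EF1a 8 h 19.420
ΔCt(0 h) = 30.480 − 20.360 = 10.120
ΔCt(8 h) = 26.030 − 19.420 = 6.610
ΔΔCt = 6.610 − 10.120 = -3.510
Fold change = 2^(−(-3.510)) = 2^3.510 = 11.3924

11.392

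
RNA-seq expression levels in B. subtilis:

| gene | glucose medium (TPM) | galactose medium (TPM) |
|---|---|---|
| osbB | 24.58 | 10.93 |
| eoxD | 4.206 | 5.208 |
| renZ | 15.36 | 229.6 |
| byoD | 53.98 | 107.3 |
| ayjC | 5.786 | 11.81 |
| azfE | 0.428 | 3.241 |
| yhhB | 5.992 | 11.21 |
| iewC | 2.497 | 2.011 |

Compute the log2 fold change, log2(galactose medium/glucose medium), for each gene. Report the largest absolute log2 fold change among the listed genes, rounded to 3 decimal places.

log2(10.93/24.58) = -1.169  (osbB)
log2(5.208/4.206) = 0.308  (eoxD)
log2(229.6/15.36) = 3.902  (renZ)
log2(107.3/53.98) = 0.991  (byoD)
log2(11.81/5.786) = 1.029  (ayjC)
log2(3.241/0.428) = 2.921  (azfE)
log2(11.21/5.992) = 0.904  (yhhB)
log2(2.011/2.497) = -0.312  (iewC)
The largest magnitude belongs to renZ.

3.902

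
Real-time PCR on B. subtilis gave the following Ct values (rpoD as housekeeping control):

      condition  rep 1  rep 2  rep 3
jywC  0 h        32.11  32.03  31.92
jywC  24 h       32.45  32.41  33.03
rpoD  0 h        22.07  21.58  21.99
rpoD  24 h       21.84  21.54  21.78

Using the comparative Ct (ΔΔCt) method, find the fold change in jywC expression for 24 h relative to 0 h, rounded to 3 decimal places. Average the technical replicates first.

Mean Ct: jywC 0 h 32.020; jywC 24 h 32.630; rpoD 0 h 21.880; rpoD 24 h 21.720
ΔCt(0 h) = 32.020 − 21.880 = 10.140
ΔCt(24 h) = 32.630 − 21.720 = 10.910
ΔΔCt = 10.910 − 10.140 = 0.770
Fold change = 2^(−0.770) = 0.5864

0.586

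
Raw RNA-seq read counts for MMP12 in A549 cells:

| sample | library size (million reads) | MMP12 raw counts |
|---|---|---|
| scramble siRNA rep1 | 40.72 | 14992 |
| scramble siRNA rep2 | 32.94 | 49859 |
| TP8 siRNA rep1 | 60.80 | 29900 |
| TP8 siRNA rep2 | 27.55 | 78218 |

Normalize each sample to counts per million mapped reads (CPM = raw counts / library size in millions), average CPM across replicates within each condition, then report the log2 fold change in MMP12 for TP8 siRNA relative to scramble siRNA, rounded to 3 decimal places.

CPM(scramble siRNA rep1) = 14992 / 40.72 = 368.1729
CPM(scramble siRNA rep2) = 49859 / 32.94 = 1513.6308
CPM(TP8 siRNA rep1) = 29900 / 60.80 = 491.7763
CPM(TP8 siRNA rep2) = 78218 / 27.55 = 2839.1289
mean CPM(scramble siRNA) = 940.9019; mean CPM(TP8 siRNA) = 1665.4526
Fold change = 1665.4526 / 940.9019 = 1.77006
log2(1.77006) = 0.8238

0.824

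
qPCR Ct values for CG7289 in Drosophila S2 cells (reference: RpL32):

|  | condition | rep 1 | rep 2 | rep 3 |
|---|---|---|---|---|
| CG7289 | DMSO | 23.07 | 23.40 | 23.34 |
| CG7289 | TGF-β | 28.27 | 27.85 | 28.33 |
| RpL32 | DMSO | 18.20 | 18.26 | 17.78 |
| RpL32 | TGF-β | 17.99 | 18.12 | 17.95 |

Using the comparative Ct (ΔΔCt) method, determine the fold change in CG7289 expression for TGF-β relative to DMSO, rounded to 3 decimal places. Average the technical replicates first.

0.033

Mean Ct: CG7289 DMSO 23.270; CG7289 TGF-β 28.150; RpL32 DMSO 18.080; RpL32 TGF-β 18.020
ΔCt(DMSO) = 23.270 − 18.080 = 5.190
ΔCt(TGF-β) = 28.150 − 18.020 = 10.130
ΔΔCt = 10.130 − 5.190 = 4.940
Fold change = 2^(−4.940) = 0.0326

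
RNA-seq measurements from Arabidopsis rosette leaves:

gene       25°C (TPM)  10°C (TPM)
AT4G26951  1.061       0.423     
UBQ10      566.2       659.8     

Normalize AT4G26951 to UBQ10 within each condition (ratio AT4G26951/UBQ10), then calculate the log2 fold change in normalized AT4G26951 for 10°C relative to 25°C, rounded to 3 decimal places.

-1.547

AT4G26951/UBQ10 (25°C) = 1.061 / 566.2 = 0.0018739
AT4G26951/UBQ10 (10°C) = 0.423 / 659.8 = 0.0006411
Fold change = 0.0006411 / 0.0018739 = 0.3421
log2(0.3421) = -1.5474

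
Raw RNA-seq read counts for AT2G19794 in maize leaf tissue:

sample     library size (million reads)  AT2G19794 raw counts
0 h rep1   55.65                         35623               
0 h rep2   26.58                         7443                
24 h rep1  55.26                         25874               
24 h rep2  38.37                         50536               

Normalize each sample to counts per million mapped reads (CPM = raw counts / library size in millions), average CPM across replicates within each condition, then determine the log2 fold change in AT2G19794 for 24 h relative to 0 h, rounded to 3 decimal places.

CPM(0 h rep1) = 35623 / 55.65 = 640.1258
CPM(0 h rep2) = 7443 / 26.58 = 280.0226
CPM(24 h rep1) = 25874 / 55.26 = 468.2229
CPM(24 h rep2) = 50536 / 38.37 = 1317.0706
mean CPM(0 h) = 460.0742; mean CPM(24 h) = 892.6468
Fold change = 892.6468 / 460.0742 = 1.94022
log2(1.94022) = 0.9562

0.956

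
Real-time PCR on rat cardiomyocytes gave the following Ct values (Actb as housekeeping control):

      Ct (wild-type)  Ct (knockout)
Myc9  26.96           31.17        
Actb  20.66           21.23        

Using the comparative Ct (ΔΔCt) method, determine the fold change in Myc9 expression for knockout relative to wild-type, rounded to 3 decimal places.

ΔCt(wild-type) = 26.960 − 20.660 = 6.300
ΔCt(knockout) = 31.170 − 21.230 = 9.940
ΔΔCt = 9.940 − 6.300 = 3.640
Fold change = 2^(−3.640) = 0.0802

0.080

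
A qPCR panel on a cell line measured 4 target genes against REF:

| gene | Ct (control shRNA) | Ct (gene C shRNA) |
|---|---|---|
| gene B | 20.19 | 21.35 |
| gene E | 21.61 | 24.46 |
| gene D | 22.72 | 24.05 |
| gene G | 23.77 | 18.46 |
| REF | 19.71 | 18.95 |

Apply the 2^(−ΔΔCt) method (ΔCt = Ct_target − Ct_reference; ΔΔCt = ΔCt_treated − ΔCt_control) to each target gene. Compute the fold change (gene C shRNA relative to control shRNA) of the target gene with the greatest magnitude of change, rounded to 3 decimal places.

23.425

gene B: ΔΔCt = (21.35−18.95) − (20.19−19.71) = 2.40 − 0.48 = 1.92; fold change = 2^-1.92 = 0.264
gene E: ΔΔCt = (24.46−18.95) − (21.61−19.71) = 5.51 − 1.90 = 3.61; fold change = 2^-3.61 = 0.082
gene D: ΔΔCt = (24.05−18.95) − (22.72−19.71) = 5.10 − 3.01 = 2.09; fold change = 2^-2.09 = 0.235
gene G: ΔΔCt = (18.46−18.95) − (23.77−19.71) = -0.49 − 4.06 = -4.55; fold change = 2^4.55 = 23.425
gene G has the largest |ΔΔCt| = 4.55.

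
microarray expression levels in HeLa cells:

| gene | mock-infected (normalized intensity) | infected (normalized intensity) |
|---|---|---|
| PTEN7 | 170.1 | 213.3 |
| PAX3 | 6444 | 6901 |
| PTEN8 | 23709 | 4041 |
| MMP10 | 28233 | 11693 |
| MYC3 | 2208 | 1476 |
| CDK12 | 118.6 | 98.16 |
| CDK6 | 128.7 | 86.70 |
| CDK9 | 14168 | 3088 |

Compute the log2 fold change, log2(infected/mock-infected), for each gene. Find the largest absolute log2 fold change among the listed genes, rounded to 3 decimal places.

2.553

log2(213.3/170.1) = 0.327  (PTEN7)
log2(6901/6444) = 0.099  (PAX3)
log2(4041/23709) = -2.553  (PTEN8)
log2(11693/28233) = -1.272  (MMP10)
log2(1476/2208) = -0.581  (MYC3)
log2(98.16/118.6) = -0.273  (CDK12)
log2(86.70/128.7) = -0.570  (CDK6)
log2(3088/14168) = -2.198  (CDK9)
The largest magnitude belongs to PTEN8.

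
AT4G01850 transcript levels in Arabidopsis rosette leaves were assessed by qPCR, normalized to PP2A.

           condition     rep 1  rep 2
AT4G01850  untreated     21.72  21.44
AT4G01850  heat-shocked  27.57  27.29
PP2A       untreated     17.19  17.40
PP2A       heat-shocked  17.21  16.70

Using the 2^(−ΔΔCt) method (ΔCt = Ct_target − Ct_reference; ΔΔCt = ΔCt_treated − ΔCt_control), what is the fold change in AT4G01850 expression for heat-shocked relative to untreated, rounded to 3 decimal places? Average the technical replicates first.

Mean Ct: AT4G01850 untreated 21.580; AT4G01850 heat-shocked 27.430; PP2A untreated 17.295; PP2A heat-shocked 16.955
ΔCt(untreated) = 21.580 − 17.295 = 4.285
ΔCt(heat-shocked) = 27.430 − 16.955 = 10.475
ΔΔCt = 10.475 − 4.285 = 6.190
Fold change = 2^(−6.190) = 0.0137

0.014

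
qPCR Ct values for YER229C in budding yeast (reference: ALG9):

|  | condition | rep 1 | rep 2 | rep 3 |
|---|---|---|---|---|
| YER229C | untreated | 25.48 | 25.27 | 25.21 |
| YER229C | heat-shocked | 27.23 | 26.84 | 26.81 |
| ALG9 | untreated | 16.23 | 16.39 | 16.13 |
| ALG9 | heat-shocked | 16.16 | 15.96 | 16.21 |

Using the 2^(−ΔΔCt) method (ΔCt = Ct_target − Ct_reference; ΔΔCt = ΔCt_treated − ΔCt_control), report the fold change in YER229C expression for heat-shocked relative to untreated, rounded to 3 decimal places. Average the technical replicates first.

Mean Ct: YER229C untreated 25.320; YER229C heat-shocked 26.960; ALG9 untreated 16.250; ALG9 heat-shocked 16.110
ΔCt(untreated) = 25.320 − 16.250 = 9.070
ΔCt(heat-shocked) = 26.960 − 16.110 = 10.850
ΔΔCt = 10.850 − 9.070 = 1.780
Fold change = 2^(−1.780) = 0.2912

0.291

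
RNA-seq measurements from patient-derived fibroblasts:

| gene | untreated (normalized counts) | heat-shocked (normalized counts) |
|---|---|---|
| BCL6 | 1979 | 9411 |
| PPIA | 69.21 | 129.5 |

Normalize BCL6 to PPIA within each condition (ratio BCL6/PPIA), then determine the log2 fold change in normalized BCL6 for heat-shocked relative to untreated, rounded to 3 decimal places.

BCL6/PPIA (untreated) = 1979 / 69.21 = 28.594
BCL6/PPIA (heat-shocked) = 9411 / 129.5 = 72.672
Fold change = 72.672 / 28.594 = 2.5415
log2(2.5415) = 1.3457

1.346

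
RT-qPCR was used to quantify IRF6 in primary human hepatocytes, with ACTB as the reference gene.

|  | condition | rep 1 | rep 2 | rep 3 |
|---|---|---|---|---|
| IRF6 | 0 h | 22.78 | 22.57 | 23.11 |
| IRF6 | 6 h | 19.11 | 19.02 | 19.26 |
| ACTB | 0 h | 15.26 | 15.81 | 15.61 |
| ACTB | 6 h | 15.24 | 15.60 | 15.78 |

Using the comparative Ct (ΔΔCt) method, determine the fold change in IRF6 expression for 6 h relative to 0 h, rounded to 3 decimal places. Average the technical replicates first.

12.729

Mean Ct: IRF6 0 h 22.820; IRF6 6 h 19.130; ACTB 0 h 15.560; ACTB 6 h 15.540
ΔCt(0 h) = 22.820 − 15.560 = 7.260
ΔCt(6 h) = 19.130 − 15.540 = 3.590
ΔΔCt = 3.590 − 7.260 = -3.670
Fold change = 2^(−(-3.670)) = 2^3.670 = 12.7286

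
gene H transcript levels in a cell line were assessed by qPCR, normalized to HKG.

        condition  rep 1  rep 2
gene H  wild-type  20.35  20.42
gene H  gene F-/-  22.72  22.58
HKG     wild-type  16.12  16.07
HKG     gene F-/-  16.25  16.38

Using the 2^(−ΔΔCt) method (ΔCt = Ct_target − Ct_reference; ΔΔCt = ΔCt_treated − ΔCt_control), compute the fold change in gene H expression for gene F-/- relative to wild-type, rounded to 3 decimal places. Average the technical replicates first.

0.242

Mean Ct: gene H wild-type 20.385; gene H gene F-/- 22.650; HKG wild-type 16.095; HKG gene F-/- 16.315
ΔCt(wild-type) = 20.385 − 16.095 = 4.290
ΔCt(gene F-/-) = 22.650 − 16.315 = 6.335
ΔΔCt = 6.335 − 4.290 = 2.045
Fold change = 2^(−2.045) = 0.2423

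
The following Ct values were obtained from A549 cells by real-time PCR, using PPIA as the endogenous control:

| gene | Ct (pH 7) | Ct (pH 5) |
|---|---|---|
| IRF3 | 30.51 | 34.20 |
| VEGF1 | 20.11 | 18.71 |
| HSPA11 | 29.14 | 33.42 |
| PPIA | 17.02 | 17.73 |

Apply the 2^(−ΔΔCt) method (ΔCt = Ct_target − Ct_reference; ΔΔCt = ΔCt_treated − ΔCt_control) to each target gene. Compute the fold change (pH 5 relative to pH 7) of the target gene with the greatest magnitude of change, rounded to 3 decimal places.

IRF3: ΔΔCt = (34.20−17.73) − (30.51−17.02) = 16.47 − 13.49 = 2.98; fold change = 2^-2.98 = 0.127
VEGF1: ΔΔCt = (18.71−17.73) − (20.11−17.02) = 0.98 − 3.09 = -2.11; fold change = 2^2.11 = 4.317
HSPA11: ΔΔCt = (33.42−17.73) − (29.14−17.02) = 15.69 − 12.12 = 3.57; fold change = 2^-3.57 = 0.084
HSPA11 has the largest |ΔΔCt| = 3.57.

0.084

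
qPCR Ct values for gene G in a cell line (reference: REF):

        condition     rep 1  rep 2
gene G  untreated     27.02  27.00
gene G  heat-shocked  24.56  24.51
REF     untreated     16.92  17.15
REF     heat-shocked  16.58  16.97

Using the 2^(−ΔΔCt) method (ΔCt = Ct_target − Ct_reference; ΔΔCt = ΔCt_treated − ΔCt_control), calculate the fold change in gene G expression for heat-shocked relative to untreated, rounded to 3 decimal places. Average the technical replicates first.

Mean Ct: gene G untreated 27.010; gene G heat-shocked 24.535; REF untreated 17.035; REF heat-shocked 16.775
ΔCt(untreated) = 27.010 − 17.035 = 9.975
ΔCt(heat-shocked) = 24.535 − 16.775 = 7.760
ΔΔCt = 7.760 − 9.975 = -2.215
Fold change = 2^(−(-2.215)) = 2^2.215 = 4.6428

4.643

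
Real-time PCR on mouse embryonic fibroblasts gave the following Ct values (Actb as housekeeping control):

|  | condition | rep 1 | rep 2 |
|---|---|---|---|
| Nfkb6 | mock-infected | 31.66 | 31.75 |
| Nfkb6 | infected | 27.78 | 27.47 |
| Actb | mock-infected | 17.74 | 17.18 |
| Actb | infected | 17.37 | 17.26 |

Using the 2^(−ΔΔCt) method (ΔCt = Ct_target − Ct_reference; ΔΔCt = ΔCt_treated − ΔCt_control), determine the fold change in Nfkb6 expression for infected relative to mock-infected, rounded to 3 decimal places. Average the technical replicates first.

Mean Ct: Nfkb6 mock-infected 31.705; Nfkb6 infected 27.625; Actb mock-infected 17.460; Actb infected 17.315
ΔCt(mock-infected) = 31.705 − 17.460 = 14.245
ΔCt(infected) = 27.625 − 17.315 = 10.310
ΔΔCt = 10.310 − 14.245 = -3.935
Fold change = 2^(−(-3.935)) = 2^3.935 = 15.2951

15.295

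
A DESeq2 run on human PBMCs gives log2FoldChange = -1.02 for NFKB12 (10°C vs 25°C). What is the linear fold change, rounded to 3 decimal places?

Fold change = 2^(-1.02) = 0.4931

0.493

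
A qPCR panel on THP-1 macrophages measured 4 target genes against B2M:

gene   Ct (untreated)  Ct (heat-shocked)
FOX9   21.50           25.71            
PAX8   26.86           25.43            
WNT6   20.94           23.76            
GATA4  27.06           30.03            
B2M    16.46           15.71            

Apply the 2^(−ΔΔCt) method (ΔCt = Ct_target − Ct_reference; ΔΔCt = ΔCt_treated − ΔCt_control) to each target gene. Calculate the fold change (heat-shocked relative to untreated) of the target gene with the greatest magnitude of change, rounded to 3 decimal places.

FOX9: ΔΔCt = (25.71−15.71) − (21.50−16.46) = 10.00 − 5.04 = 4.96; fold change = 2^-4.96 = 0.032
PAX8: ΔΔCt = (25.43−15.71) − (26.86−16.46) = 9.72 − 10.40 = -0.68; fold change = 2^0.68 = 1.602
WNT6: ΔΔCt = (23.76−15.71) − (20.94−16.46) = 8.05 − 4.48 = 3.57; fold change = 2^-3.57 = 0.084
GATA4: ΔΔCt = (30.03−15.71) − (27.06−16.46) = 14.32 − 10.60 = 3.72; fold change = 2^-3.72 = 0.076
FOX9 has the largest |ΔΔCt| = 4.96.

0.032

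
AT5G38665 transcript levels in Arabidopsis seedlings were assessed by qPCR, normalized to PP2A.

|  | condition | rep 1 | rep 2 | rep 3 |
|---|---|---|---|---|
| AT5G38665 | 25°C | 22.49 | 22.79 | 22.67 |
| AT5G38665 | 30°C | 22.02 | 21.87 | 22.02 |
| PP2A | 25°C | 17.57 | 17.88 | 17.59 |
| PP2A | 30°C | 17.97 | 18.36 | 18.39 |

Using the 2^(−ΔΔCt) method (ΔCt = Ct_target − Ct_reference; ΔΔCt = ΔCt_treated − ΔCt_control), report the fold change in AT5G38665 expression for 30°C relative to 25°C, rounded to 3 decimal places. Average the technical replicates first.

2.362

Mean Ct: AT5G38665 25°C 22.650; AT5G38665 30°C 21.970; PP2A 25°C 17.680; PP2A 30°C 18.240
ΔCt(25°C) = 22.650 − 17.680 = 4.970
ΔCt(30°C) = 21.970 − 18.240 = 3.730
ΔΔCt = 3.730 − 4.970 = -1.240
Fold change = 2^(−(-1.240)) = 2^1.240 = 2.3620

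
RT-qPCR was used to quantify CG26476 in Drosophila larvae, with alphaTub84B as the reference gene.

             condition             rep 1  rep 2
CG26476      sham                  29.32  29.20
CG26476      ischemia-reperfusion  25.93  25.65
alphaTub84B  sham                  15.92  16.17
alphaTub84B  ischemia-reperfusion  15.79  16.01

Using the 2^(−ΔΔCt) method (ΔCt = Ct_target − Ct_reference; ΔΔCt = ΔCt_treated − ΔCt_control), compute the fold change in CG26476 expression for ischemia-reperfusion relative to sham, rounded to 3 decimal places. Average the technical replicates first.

Mean Ct: CG26476 sham 29.260; CG26476 ischemia-reperfusion 25.790; alphaTub84B sham 16.045; alphaTub84B ischemia-reperfusion 15.900
ΔCt(sham) = 29.260 − 16.045 = 13.215
ΔCt(ischemia-reperfusion) = 25.790 − 15.900 = 9.890
ΔΔCt = 9.890 − 13.215 = -3.325
Fold change = 2^(−(-3.325)) = 2^3.325 = 10.0213

10.021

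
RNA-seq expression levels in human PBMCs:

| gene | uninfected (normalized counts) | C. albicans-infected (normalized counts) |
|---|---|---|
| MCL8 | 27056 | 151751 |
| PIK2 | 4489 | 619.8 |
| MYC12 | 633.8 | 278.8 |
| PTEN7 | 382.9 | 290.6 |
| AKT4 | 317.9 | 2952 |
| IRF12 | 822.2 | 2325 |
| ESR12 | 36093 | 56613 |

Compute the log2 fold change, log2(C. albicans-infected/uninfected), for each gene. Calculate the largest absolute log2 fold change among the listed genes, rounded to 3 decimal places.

log2(151751/27056) = 2.488  (MCL8)
log2(619.8/4489) = -2.857  (PIK2)
log2(278.8/633.8) = -1.185  (MYC12)
log2(290.6/382.9) = -0.398  (PTEN7)
log2(2952/317.9) = 3.215  (AKT4)
log2(2325/822.2) = 1.500  (IRF12)
log2(56613/36093) = 0.649  (ESR12)
The largest magnitude belongs to AKT4.

3.215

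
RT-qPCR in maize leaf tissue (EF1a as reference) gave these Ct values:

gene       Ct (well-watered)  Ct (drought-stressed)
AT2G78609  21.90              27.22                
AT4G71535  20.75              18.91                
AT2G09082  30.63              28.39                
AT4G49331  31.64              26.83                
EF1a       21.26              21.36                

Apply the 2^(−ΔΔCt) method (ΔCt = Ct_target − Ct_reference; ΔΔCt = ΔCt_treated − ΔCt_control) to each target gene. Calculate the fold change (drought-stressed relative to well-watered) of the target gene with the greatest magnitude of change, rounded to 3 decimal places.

AT2G78609: ΔΔCt = (27.22−21.36) − (21.90−21.26) = 5.86 − 0.64 = 5.22; fold change = 2^-5.22 = 0.027
AT4G71535: ΔΔCt = (18.91−21.36) − (20.75−21.26) = -2.45 − (-0.51) = -1.94; fold change = 2^1.94 = 3.837
AT2G09082: ΔΔCt = (28.39−21.36) − (30.63−21.26) = 7.03 − 9.37 = -2.34; fold change = 2^2.34 = 5.063
AT4G49331: ΔΔCt = (26.83−21.36) − (31.64−21.26) = 5.47 − 10.38 = -4.91; fold change = 2^4.91 = 30.065
AT2G78609 has the largest |ΔΔCt| = 5.22.

0.027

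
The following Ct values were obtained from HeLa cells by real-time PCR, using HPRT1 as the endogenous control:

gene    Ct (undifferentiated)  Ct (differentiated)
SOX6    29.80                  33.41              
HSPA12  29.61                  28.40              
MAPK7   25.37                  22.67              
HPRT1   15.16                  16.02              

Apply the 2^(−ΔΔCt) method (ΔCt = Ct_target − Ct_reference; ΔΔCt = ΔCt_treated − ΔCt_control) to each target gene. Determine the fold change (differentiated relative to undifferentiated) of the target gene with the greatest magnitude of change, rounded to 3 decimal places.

11.794

SOX6: ΔΔCt = (33.41−16.02) − (29.80−15.16) = 17.39 − 14.64 = 2.75; fold change = 2^-2.75 = 0.149
HSPA12: ΔΔCt = (28.40−16.02) − (29.61−15.16) = 12.38 − 14.45 = -2.07; fold change = 2^2.07 = 4.199
MAPK7: ΔΔCt = (22.67−16.02) − (25.37−15.16) = 6.65 − 10.21 = -3.56; fold change = 2^3.56 = 11.794
MAPK7 has the largest |ΔΔCt| = 3.56.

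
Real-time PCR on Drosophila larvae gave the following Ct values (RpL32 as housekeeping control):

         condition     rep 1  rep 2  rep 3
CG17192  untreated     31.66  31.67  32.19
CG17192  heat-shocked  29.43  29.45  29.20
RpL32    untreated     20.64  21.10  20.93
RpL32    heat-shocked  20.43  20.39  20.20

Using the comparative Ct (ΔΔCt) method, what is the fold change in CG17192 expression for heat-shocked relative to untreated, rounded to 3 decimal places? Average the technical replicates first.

Mean Ct: CG17192 untreated 31.840; CG17192 heat-shocked 29.360; RpL32 untreated 20.890; RpL32 heat-shocked 20.340
ΔCt(untreated) = 31.840 − 20.890 = 10.950
ΔCt(heat-shocked) = 29.360 − 20.340 = 9.020
ΔΔCt = 9.020 − 10.950 = -1.930
Fold change = 2^(−(-1.930)) = 2^1.930 = 3.8106

3.811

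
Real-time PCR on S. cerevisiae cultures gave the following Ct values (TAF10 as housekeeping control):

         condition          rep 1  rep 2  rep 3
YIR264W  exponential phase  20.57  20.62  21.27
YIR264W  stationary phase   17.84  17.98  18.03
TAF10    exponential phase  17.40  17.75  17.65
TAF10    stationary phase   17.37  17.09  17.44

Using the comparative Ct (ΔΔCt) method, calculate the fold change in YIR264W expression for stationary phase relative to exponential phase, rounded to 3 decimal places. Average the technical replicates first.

Mean Ct: YIR264W exponential phase 20.820; YIR264W stationary phase 17.950; TAF10 exponential phase 17.600; TAF10 stationary phase 17.300
ΔCt(exponential phase) = 20.820 − 17.600 = 3.220
ΔCt(stationary phase) = 17.950 − 17.300 = 0.650
ΔΔCt = 0.650 − 3.220 = -2.570
Fold change = 2^(−(-2.570)) = 2^2.570 = 5.9381

5.938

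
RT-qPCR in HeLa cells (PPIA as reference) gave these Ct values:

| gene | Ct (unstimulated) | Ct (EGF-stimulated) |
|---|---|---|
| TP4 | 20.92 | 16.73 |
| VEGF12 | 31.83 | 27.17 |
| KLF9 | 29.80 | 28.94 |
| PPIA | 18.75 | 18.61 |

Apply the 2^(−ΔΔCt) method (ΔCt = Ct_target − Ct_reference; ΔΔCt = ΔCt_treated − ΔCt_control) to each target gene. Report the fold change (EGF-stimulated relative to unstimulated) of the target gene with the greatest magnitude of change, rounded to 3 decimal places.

TP4: ΔΔCt = (16.73−18.61) − (20.92−18.75) = -1.88 − 2.17 = -4.05; fold change = 2^4.05 = 16.564
VEGF12: ΔΔCt = (27.17−18.61) − (31.83−18.75) = 8.56 − 13.08 = -4.52; fold change = 2^4.52 = 22.943
KLF9: ΔΔCt = (28.94−18.61) − (29.80−18.75) = 10.33 − 11.05 = -0.72; fold change = 2^0.72 = 1.647
VEGF12 has the largest |ΔΔCt| = 4.52.

22.943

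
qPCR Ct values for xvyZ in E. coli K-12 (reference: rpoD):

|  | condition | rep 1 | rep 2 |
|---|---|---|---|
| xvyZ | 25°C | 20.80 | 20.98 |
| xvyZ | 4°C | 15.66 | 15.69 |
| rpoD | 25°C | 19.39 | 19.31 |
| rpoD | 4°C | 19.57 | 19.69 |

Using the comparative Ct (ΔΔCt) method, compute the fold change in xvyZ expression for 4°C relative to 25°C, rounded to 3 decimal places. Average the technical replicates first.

Mean Ct: xvyZ 25°C 20.890; xvyZ 4°C 15.675; rpoD 25°C 19.350; rpoD 4°C 19.630
ΔCt(25°C) = 20.890 − 19.350 = 1.540
ΔCt(4°C) = 15.675 − 19.630 = -3.955
ΔΔCt = -3.955 − 1.540 = -5.495
Fold change = 2^(−(-5.495)) = 2^5.495 = 45.0983

45.098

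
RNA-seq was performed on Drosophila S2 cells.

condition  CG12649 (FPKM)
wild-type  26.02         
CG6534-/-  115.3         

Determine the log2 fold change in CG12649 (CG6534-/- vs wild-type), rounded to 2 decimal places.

2.15

Fold change = 115.3 / 26.02 = 4.4312
log2(4.4312) = 2.148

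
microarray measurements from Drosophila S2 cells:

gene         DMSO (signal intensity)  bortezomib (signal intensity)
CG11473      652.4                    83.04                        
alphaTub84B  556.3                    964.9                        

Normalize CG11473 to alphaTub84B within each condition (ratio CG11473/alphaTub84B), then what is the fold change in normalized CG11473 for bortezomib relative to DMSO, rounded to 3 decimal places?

0.073

CG11473/alphaTub84B (DMSO) = 652.4 / 556.3 = 1.1727
CG11473/alphaTub84B (bortezomib) = 83.04 / 964.9 = 0.086061
Fold change = 0.086061 / 1.1727 = 0.0734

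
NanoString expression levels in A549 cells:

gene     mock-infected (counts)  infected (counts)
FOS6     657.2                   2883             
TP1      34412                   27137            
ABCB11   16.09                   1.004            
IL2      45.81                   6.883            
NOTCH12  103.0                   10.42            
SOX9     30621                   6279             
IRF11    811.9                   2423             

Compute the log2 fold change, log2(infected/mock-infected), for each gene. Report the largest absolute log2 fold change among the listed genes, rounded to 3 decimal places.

4.002

log2(2883/657.2) = 2.133  (FOS6)
log2(27137/34412) = -0.343  (TP1)
log2(1.004/16.09) = -4.002  (ABCB11)
log2(6.883/45.81) = -2.735  (IL2)
log2(10.42/103.0) = -3.305  (NOTCH12)
log2(6279/30621) = -2.286  (SOX9)
log2(2423/811.9) = 1.577  (IRF11)
The largest magnitude belongs to ABCB11.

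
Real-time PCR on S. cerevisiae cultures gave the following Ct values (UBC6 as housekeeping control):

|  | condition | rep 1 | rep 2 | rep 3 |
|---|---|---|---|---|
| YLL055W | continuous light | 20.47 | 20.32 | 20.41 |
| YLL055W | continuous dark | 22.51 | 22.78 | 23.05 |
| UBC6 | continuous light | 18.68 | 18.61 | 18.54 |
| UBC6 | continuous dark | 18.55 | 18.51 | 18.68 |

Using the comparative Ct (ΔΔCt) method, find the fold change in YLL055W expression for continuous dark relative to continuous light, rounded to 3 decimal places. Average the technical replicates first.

Mean Ct: YLL055W continuous light 20.400; YLL055W continuous dark 22.780; UBC6 continuous light 18.610; UBC6 continuous dark 18.580
ΔCt(continuous light) = 20.400 − 18.610 = 1.790
ΔCt(continuous dark) = 22.780 − 18.580 = 4.200
ΔΔCt = 4.200 − 1.790 = 2.410
Fold change = 2^(−2.410) = 0.1882

0.188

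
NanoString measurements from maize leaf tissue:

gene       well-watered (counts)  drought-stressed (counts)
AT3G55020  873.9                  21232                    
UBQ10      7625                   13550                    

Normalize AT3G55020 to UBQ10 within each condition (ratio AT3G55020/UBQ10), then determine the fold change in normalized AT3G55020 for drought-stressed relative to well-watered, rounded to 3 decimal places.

13.672

AT3G55020/UBQ10 (well-watered) = 873.9 / 7625 = 0.11461
AT3G55020/UBQ10 (drought-stressed) = 21232 / 13550 = 1.5669
Fold change = 1.5669 / 0.11461 = 13.6719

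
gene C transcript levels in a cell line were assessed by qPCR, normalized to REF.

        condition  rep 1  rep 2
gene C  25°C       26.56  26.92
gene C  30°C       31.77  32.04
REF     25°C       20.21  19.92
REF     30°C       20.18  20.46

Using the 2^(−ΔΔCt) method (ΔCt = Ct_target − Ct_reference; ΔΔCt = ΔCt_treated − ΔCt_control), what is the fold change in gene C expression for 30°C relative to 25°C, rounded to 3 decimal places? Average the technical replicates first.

0.033

Mean Ct: gene C 25°C 26.740; gene C 30°C 31.905; REF 25°C 20.065; REF 30°C 20.320
ΔCt(25°C) = 26.740 − 20.065 = 6.675
ΔCt(30°C) = 31.905 − 20.320 = 11.585
ΔΔCt = 11.585 − 6.675 = 4.910
Fold change = 2^(−4.910) = 0.0333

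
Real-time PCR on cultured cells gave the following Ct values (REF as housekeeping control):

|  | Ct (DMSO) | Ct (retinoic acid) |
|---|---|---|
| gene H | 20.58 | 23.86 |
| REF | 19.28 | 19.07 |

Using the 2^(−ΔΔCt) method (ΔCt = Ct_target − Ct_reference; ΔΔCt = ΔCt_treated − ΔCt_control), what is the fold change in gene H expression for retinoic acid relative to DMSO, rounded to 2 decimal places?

0.09

ΔCt(DMSO) = 20.580 − 19.280 = 1.300
ΔCt(retinoic acid) = 23.860 − 19.070 = 4.790
ΔΔCt = 4.790 − 1.300 = 3.490
Fold change = 2^(−3.490) = 0.089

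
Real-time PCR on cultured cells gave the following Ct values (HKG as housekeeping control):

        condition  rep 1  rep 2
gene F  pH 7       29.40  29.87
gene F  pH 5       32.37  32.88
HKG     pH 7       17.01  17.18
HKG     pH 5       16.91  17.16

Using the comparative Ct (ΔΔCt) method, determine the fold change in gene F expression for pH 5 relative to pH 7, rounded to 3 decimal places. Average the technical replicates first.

Mean Ct: gene F pH 7 29.635; gene F pH 5 32.625; HKG pH 7 17.095; HKG pH 5 17.035
ΔCt(pH 7) = 29.635 − 17.095 = 12.540
ΔCt(pH 5) = 32.625 − 17.035 = 15.590
ΔΔCt = 15.590 − 12.540 = 3.050
Fold change = 2^(−3.050) = 0.1207

0.121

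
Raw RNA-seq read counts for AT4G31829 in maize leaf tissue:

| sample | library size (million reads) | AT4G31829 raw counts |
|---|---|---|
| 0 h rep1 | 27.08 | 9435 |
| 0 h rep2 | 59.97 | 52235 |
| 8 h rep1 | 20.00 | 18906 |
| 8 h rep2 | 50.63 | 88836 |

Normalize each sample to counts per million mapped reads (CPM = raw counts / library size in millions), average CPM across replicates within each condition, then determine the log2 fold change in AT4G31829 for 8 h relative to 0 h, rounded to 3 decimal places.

1.147

CPM(0 h rep1) = 9435 / 27.08 = 348.4121
CPM(0 h rep2) = 52235 / 59.97 = 871.0188
CPM(8 h rep1) = 18906 / 20.00 = 945.3000
CPM(8 h rep2) = 88836 / 50.63 = 1754.6119
mean CPM(0 h) = 609.7155; mean CPM(8 h) = 1349.9559
Fold change = 1349.9559 / 609.7155 = 2.21408
log2(2.21408) = 1.1467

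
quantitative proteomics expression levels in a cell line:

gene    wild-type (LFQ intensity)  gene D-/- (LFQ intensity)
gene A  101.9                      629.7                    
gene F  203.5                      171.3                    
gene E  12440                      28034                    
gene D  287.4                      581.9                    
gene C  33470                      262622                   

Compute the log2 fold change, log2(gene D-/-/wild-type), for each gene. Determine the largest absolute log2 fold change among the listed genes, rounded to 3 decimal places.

2.972

log2(629.7/101.9) = 2.628  (gene A)
log2(171.3/203.5) = -0.249  (gene F)
log2(28034/12440) = 1.172  (gene E)
log2(581.9/287.4) = 1.018  (gene D)
log2(262622/33470) = 2.972  (gene C)
The largest magnitude belongs to gene C.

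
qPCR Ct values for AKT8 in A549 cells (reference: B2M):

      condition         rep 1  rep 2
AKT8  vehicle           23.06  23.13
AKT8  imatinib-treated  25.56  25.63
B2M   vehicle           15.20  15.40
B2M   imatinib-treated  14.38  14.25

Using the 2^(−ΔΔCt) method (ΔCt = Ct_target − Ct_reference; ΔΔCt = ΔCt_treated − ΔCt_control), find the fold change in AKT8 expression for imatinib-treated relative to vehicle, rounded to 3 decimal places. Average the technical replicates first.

Mean Ct: AKT8 vehicle 23.095; AKT8 imatinib-treated 25.595; B2M vehicle 15.300; B2M imatinib-treated 14.315
ΔCt(vehicle) = 23.095 − 15.300 = 7.795
ΔCt(imatinib-treated) = 25.595 − 14.315 = 11.280
ΔΔCt = 11.280 − 7.795 = 3.485
Fold change = 2^(−3.485) = 0.0893

0.089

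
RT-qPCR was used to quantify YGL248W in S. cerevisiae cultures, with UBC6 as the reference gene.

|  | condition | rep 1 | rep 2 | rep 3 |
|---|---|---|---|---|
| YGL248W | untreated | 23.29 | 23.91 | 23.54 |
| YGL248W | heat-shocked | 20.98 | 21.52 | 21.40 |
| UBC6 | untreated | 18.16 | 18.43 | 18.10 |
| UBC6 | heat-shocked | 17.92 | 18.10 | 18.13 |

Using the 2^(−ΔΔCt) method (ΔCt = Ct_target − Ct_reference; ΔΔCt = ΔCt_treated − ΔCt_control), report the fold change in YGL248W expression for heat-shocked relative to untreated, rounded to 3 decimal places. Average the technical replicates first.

Mean Ct: YGL248W untreated 23.580; YGL248W heat-shocked 21.300; UBC6 untreated 18.230; UBC6 heat-shocked 18.050
ΔCt(untreated) = 23.580 − 18.230 = 5.350
ΔCt(heat-shocked) = 21.300 − 18.050 = 3.250
ΔΔCt = 3.250 − 5.350 = -2.100
Fold change = 2^(−(-2.100)) = 2^2.100 = 4.2871

4.287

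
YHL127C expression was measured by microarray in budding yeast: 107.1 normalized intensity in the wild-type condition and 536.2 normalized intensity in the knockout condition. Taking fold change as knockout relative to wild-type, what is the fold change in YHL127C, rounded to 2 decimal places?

Fold change = 536.2 / 107.1 = 5.007
YHL127C is upregulated.

5.01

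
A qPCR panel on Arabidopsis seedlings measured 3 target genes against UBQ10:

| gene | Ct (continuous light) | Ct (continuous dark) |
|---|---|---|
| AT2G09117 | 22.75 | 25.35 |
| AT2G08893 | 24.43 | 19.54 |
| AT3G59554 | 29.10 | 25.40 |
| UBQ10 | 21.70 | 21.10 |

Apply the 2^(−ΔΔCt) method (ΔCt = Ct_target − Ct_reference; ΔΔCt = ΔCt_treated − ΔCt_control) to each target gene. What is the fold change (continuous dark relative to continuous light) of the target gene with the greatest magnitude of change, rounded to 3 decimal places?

AT2G09117: ΔΔCt = (25.35−21.10) − (22.75−21.70) = 4.25 − 1.05 = 3.20; fold change = 2^-3.20 = 0.109
AT2G08893: ΔΔCt = (19.54−21.10) − (24.43−21.70) = -1.56 − 2.73 = -4.29; fold change = 2^4.29 = 19.562
AT3G59554: ΔΔCt = (25.40−21.10) − (29.10−21.70) = 4.30 − 7.40 = -3.10; fold change = 2^3.10 = 8.574
AT2G08893 has the largest |ΔΔCt| = 4.29.

19.562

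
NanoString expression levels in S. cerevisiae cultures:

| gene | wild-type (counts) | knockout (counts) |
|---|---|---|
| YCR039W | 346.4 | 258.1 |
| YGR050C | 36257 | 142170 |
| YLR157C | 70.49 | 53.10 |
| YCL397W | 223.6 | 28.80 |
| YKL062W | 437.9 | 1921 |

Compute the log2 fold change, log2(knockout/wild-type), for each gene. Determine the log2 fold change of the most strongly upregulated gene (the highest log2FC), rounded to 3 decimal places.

2.133

log2(258.1/346.4) = -0.425  (YCR039W)
log2(142170/36257) = 1.971  (YGR050C)
log2(53.10/70.49) = -0.409  (YLR157C)
log2(28.80/223.6) = -2.957  (YCL397W)
log2(1921/437.9) = 2.133  (YKL062W)
YKL062W is most strongly upregulated.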